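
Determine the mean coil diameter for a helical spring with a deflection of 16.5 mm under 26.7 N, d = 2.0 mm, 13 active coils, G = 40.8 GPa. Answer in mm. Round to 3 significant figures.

15.7 mm

Required rate k = F/δ = 26.7/16.5 = 1.6182 N/mm
D = (Gd⁴/(8N_a·k))^(1/3) = (40.8×10³·2.0⁴/(8·13·1.6182))^(1/3)
  = (3879)^(1/3) = 15.7123 mm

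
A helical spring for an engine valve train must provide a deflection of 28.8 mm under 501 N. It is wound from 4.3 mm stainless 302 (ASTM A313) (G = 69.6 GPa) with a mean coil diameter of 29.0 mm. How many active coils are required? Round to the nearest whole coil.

Required rate k = F/δ = 501/28.8 = 17.396 N/mm
N_a = Gd⁴/(8D³k) = (69.6×10³ × 4.3⁴)/(8 × 29.0³ × 17.396)
    = 2.37949e+07 / 3.39414e+06 = 7.011 → 7 coils

7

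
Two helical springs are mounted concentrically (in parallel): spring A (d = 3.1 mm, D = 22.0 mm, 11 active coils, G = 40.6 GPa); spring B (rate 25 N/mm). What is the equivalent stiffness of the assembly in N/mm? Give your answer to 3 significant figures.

29.0 N/mm

k_A = Gd⁴/(8D³N_a) = (40.6×10³)(3.1⁴)/(8·22.0³·11) = 4.0015 N/mm
Parallel: k_eq = 4.0015 + 25 = 29.001 N/mm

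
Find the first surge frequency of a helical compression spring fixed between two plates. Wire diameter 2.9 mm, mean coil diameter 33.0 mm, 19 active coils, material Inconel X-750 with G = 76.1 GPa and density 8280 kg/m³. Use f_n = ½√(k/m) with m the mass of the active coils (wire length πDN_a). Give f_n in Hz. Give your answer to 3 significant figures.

k = Gd⁴/(8D³N_a) = (76.1×10³)(2.9⁴)/(8·33.0³·19) = 0.98535 N/mm = 985.35 N/m
Wire length L = πDN_a = π·33.0·19 = 1969.8 mm
m = ρ·(πd²/4)·L = 8280 × 6.6052×10⁻⁶ m² × 1.9698 m = 0.10773 kg
f_n = ½√(k/m) = 0.5·√(985.35/0.10773) = 0.5·√(9146.6) = 47.819 Hz

47.8 Hz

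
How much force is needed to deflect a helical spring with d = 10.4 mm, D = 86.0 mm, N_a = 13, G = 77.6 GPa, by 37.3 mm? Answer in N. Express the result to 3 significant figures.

512 N

k = Gd⁴/(8D³N_a) = (77.6×10³)(10.4⁴)/(8·86.0³·13) = 13.724 N/mm
F = k·δ = 13.724 × 37.3 = 511.89 N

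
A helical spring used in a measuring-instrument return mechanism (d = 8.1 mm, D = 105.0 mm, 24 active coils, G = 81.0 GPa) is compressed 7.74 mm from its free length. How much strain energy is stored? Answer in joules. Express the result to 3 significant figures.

0.0470 J

k = Gd⁴/(8D³N_a) = (81.0×10³)(8.1⁴)/(8·105.0³·24) = 1.5688 N/mm
U = ½kδ² = 0.5 × 1.5688 × 7.74² = 46.99 N·mm = 0.04699 J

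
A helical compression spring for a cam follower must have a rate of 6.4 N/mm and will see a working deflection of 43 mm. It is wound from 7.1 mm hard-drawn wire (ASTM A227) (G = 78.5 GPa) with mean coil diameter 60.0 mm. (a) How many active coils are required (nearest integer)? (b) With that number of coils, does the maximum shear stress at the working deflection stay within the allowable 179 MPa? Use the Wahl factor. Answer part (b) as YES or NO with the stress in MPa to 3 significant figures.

N_a = Gd⁴/(8D³k) = (78.5×10³)(7.1⁴)/(8·60.0³·6.4) = 18.04 → N_a = 18
Actual rate k = Gd⁴/(8D³·18) = 6.4134 N/mm
Working load F = kδ = 6.4134·43 = 275.78 N
C = 60.0/7.1 = 8.4507; K_W = (4C−1)/(4C−4)+0.615/C = 1.1734
τ_max = K_W·8FD/(πd³) = 1.1734·117.73 = 138.14 MPa
τ_max ≤ 179 MPa → acceptable

(a) 18 coils; (b) YES, τ_max = 138 MPa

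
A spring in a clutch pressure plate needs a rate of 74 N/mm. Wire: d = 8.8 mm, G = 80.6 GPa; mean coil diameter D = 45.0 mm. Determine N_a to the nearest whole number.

N_a = Gd⁴/(8D³k) = (80.6×10³ × 8.8⁴)/(8 × 45.0³ × 74)
    = 4.83354e+08 / 5.3946e+07 = 8.96 → 9 coils

9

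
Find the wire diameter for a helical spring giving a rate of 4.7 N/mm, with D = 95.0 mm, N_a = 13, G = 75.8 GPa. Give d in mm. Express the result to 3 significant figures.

d = (8D³N_a·k / G)^(1/4) = (8·95.0³·13·4.7 / (75.8×10³))^0.25
  = (5528.8)^0.25 = 8.6230 mm

8.62 mm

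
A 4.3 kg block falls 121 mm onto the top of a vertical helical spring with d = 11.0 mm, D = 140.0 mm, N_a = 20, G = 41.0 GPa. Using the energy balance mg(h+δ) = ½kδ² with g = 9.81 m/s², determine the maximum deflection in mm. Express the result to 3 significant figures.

123 mm

k = Gd⁴/(8D³N_a) = (41.0×10³)(11.0⁴)/(8·140.0³·20) = 1.3673 N/mm
W = mg = 4.3 × 9.81 = 42.183 N
½kδ² − Wδ − Wh = 0 → δ = (W + √(W² + 2kWh))/k
δ = (42.183 + √(1779.4 + 13957.4))/1.3673 = (42.183 + 125.45)/1.3673 = 122.6 mm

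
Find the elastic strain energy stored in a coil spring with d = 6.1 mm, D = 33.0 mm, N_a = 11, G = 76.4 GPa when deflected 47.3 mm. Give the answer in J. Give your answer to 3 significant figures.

37.4 J

k = Gd⁴/(8D³N_a) = (76.4×10³)(6.1⁴)/(8·33.0³·11) = 33.449 N/mm
U = ½kδ² = 0.5 × 33.449 × 47.3² = 37418 N·mm = 37.418 J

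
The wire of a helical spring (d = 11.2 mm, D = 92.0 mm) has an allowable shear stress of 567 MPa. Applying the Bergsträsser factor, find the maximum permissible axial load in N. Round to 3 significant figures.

2910 N

C = D/d = 92.0/11.2 = 8.2143
K_B = (4C+2)/(4C−3) = 34.857/29.857 = 1.1675
τ_max = K·8FD/(πd³) → F_max = τ_allow·πd³/(8DK)
F_max = 567·π·11.2³/(8·92.0·1.1675) = 2.5026e+06/859.25 = 2912.5 N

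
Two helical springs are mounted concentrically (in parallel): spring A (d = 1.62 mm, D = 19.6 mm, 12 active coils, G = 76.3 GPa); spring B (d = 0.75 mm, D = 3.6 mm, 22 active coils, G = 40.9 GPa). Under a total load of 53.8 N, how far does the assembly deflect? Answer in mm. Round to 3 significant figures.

k_A = Gd⁴/(8D³N_a) = (76.3×10³)(1.62⁴)/(8·19.6³·12) = 0.72702 N/mm
k_B = Gd⁴/(8D³N_a) = (40.9×10³)(0.75⁴)/(8·3.6³·22) = 1.576 N/mm
Parallel: k_eq = 0.72702 + 1.576 = 2.303 N/mm
δ = F/k_eq = 53.8/2.303 = 23.361 mm

23.4 mm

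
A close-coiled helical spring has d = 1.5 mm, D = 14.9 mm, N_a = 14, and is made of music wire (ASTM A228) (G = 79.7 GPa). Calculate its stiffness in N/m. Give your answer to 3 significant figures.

k = Gd⁴/(8D³N_a) = (79.7×10³ × 1.5⁴) / (8 × 14.9³ × 14)
  = 403481 / 370490 = 1.089 N/mm = 1089 N/m

1090 N/m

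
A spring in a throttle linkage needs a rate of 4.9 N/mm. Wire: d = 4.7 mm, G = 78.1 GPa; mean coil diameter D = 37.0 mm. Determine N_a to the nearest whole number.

19

N_a = Gd⁴/(8D³k) = (78.1×10³ × 4.7⁴)/(8 × 37.0³ × 4.9)
    = 3.81103e+07 / 1.9856e+06 = 19.19 → 19 coils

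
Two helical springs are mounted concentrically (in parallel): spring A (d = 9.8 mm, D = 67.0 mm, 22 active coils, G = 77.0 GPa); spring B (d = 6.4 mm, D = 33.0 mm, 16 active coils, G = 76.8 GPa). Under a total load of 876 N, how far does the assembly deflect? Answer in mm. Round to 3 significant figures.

21.1 mm

k_A = Gd⁴/(8D³N_a) = (77.0×10³)(9.8⁴)/(8·67.0³·22) = 13.417 N/mm
k_B = Gd⁴/(8D³N_a) = (76.8×10³)(6.4⁴)/(8·33.0³·16) = 28.011 N/mm
Parallel: k_eq = 13.417 + 28.011 = 41.428 N/mm
δ = F/k_eq = 876/41.428 = 21.145 mm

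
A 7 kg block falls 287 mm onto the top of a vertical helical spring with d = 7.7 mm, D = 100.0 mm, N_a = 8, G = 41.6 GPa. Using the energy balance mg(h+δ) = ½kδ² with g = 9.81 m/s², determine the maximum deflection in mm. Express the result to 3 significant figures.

165 mm

k = Gd⁴/(8D³N_a) = (41.6×10³)(7.7⁴)/(8·100.0³·8) = 2.2849 N/mm
W = mg = 7 × 9.81 = 68.67 N
½kδ² − Wδ − Wh = 0 → δ = (W + √(W² + 2kWh))/k
δ = (68.67 + √(4715.6 + 90064.8))/2.2849 = (68.67 + 307.86)/2.2849 = 164.79 mm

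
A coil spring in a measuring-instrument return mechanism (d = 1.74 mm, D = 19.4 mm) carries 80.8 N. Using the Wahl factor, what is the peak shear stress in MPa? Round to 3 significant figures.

856 MPa

Spring index C = D/d = 19.4/1.74 = 11.1494
K_W = (4C−1)/(4C−4) + 0.615/C = 43.598/40.598 + 0.0552 = 1.1291
τ₀ = 8FD/(πd³) = 8·80.8·19.4/(π·1.74³) = 12540.2/16.55 = 757.71 MPa
τ_max = K·τ₀ = 1.1291 × 757.71 = 855.5 MPa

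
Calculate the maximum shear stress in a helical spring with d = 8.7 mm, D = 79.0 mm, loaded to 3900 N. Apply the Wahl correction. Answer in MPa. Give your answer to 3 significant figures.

1380 MPa

Spring index C = D/d = 79.0/8.7 = 9.0805
K_W = (4C−1)/(4C−4) + 0.615/C = 35.322/32.322 + 0.0677 = 1.1605
τ₀ = 8FD/(πd³) = 8·3900·79.0/(π·8.7³) = 2.4648e+06/2068.7 = 1191.4 MPa
τ_max = K·τ₀ = 1.1605 × 1191.4 = 1382.7 MPa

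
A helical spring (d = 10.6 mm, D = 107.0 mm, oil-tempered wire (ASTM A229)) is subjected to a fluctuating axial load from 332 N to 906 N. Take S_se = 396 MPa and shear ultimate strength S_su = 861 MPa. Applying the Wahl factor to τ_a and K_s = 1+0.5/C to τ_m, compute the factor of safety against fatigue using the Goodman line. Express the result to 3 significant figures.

C = D/d = 107.0/10.6 = 10.0943; K_W = (4C−1)/(4C−4)+0.615/C = 1.1434; K_s = 1+0.5/C = 1.0495
F_a = (F_max−F_min)/2 = 287 N; F_m = (F_max+F_min)/2 = 619 N
τ_a = K_W·8F_aD/(πd³) = 1.1434 × 65.658 = 75.073 MPa
τ_m = K_s·8F_mD/(πd³) = 1.0495 × 141.61 = 148.63 MPa
Goodman: 1/n_f = τ_a/S_se + τ_m/S_su = 75.073/396 + 148.63/861 = 0.18958 + 0.17262 = 0.3622
n_f = 1/0.3622 = 2.761

2.76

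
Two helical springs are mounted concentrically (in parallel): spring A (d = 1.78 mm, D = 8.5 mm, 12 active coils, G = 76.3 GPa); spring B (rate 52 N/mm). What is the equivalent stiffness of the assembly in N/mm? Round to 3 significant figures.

65.0 N/mm

k_A = Gd⁴/(8D³N_a) = (76.3×10³)(1.78⁴)/(8·8.5³·12) = 12.992 N/mm
Parallel: k_eq = 12.992 + 52 = 64.992 N/mm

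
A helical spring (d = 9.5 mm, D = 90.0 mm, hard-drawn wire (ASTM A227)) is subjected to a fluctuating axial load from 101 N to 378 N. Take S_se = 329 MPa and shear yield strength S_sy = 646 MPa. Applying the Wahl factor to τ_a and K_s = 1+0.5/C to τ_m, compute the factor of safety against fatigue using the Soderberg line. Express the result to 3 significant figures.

4.27

C = D/d = 90.0/9.5 = 9.4737; K_W = (4C−1)/(4C−4)+0.615/C = 1.1534; K_s = 1+0.5/C = 1.0528
F_a = (F_max−F_min)/2 = 138.5 N; F_m = (F_max+F_min)/2 = 239.5 N
τ_a = K_W·8F_aD/(πd³) = 1.1534 × 37.022 = 42.702 MPa
τ_m = K_s·8F_mD/(πd³) = 1.0528 × 64.02 = 67.399 MPa
Soderberg: 1/n_f = τ_a/S_se + τ_m/S_sy = 42.702/329 + 67.399/646 = 0.12979 + 0.10433 = 0.23413
n_f = 1/0.23413 = 4.271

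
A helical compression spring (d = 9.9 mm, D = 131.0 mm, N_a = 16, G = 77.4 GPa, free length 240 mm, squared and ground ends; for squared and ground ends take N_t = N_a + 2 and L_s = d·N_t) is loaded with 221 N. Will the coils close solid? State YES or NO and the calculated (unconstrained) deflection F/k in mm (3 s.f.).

k = Gd⁴/(8D³N_a) = (77.4×10³)(9.9⁴)/(8·131.0³·16) = 2.5838 N/mm
N_t = 18; L_s = 9.9·18 = 178.2 mm; δ_solid = L₀ − L_s = 240 − 178.2 = 61.8 mm
δ = F/k = 221/2.5838 = 85.533 mm
δ ≥ δ_solid → spring goes solid

YES, δ = 85.5 mm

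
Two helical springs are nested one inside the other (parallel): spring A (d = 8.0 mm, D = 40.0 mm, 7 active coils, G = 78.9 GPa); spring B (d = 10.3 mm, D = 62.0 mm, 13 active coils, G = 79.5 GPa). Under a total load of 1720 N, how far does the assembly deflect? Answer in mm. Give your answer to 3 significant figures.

13.6 mm

k_A = Gd⁴/(8D³N_a) = (78.9×10³)(8.0⁴)/(8·40.0³·7) = 90.171 N/mm
k_B = Gd⁴/(8D³N_a) = (79.5×10³)(10.3⁴)/(8·62.0³·13) = 36.1 N/mm
Parallel: k_eq = 90.171 + 36.1 = 126.27 N/mm
δ = F/k_eq = 1720/126.27 = 13.621 mm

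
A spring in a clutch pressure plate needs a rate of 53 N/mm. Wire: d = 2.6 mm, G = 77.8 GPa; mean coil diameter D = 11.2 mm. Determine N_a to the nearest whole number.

6

N_a = Gd⁴/(8D³k) = (77.8×10³ × 2.6⁴)/(8 × 11.2³ × 53)
    = 3.55527e+06 / 595689 = 5.968 → 6 coils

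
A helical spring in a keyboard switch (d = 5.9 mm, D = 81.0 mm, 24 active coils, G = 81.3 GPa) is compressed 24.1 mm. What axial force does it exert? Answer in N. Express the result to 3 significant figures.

23.3 N

k = Gd⁴/(8D³N_a) = (81.3×10³)(5.9⁴)/(8·81.0³·24) = 0.96548 N/mm
F = k·δ = 0.96548 × 24.1 = 23.268 N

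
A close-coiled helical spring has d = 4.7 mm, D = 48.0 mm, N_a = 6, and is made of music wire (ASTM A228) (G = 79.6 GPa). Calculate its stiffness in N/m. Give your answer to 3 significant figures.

7320 N/m

k = Gd⁴/(8D³N_a) = (79.6×10³ × 4.7⁴) / (8 × 48.0³ × 6)
  = 3.88423e+07 / 5.30842e+06 = 7.3171 N/mm = 7317.1 N/m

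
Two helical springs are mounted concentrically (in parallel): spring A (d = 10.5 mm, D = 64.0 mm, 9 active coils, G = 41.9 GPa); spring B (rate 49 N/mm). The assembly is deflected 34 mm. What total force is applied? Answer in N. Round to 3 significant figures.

k_A = Gd⁴/(8D³N_a) = (41.9×10³)(10.5⁴)/(8·64.0³·9) = 26.984 N/mm
Parallel: k_eq = 26.984 + 49 = 75.984 N/mm
F = k_eq·δ = 75.984·34 = 2583.4 N

2580 N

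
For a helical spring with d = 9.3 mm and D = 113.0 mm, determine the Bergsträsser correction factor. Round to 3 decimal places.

1.110

C = D/d = 113.0/9.3 = 12.1505
K_B = (4C+2)/(4C−3) = 50.602/45.602 = 1.1096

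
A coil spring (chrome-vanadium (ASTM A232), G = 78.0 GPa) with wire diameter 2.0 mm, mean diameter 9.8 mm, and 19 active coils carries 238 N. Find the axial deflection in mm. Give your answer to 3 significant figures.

27.3 mm

k = Gd⁴/(8D³N_a) = (78.0×10³)(2.0⁴)/(8·9.8³·19) = 8.7235 N/mm
δ = F/k = 238 / 8.7235 = 27.283 mm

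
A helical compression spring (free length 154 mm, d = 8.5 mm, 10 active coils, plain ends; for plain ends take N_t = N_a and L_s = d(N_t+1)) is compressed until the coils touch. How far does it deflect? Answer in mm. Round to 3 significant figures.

N_t = 10; L_s = 8.5·11 = 93.5 mm
δ_solid = L₀ − L_s = 154 − 93.5 = 60.5 mm

60.5 mm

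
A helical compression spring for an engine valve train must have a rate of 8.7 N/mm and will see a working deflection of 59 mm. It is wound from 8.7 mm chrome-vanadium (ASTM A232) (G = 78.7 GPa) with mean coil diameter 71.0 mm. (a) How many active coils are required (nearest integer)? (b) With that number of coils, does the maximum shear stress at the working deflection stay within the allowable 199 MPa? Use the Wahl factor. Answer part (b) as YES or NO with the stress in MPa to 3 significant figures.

(a) 18 coils; (b) YES, τ_max = 167 MPa

N_a = Gd⁴/(8D³k) = (78.7×10³)(8.7⁴)/(8·71.0³·8.7) = 18.1 → N_a = 18
Actual rate k = Gd⁴/(8D³·18) = 8.7481 N/mm
Working load F = kδ = 8.7481·59 = 516.14 N
C = 71.0/8.7 = 8.1609; K_W = (4C−1)/(4C−4)+0.615/C = 1.1801
τ_max = K_W·8FD/(πd³) = 1.1801·141.71 = 167.23 MPa
τ_max ≤ 199 MPa → acceptable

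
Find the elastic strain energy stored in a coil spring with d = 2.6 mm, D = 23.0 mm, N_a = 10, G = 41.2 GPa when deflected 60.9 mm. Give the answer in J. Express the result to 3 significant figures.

k = Gd⁴/(8D³N_a) = (41.2×10³)(2.6⁴)/(8·23.0³·10) = 1.9343 N/mm
U = ½kδ² = 0.5 × 1.9343 × 60.9² = 3586.9 N·mm = 3.5869 J

3.59 J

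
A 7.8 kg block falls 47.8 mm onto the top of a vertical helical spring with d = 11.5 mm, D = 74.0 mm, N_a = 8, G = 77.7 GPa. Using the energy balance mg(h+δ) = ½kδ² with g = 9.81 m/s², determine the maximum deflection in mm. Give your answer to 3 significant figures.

13.4 mm

k = Gd⁴/(8D³N_a) = (77.7×10³)(11.5⁴)/(8·74.0³·8) = 52.401 N/mm
W = mg = 7.8 × 9.81 = 76.518 N
½kδ² − Wδ − Wh = 0 → δ = (W + √(W² + 2kWh))/k
δ = (76.518 + √(5855 + 383318))/52.401 = (76.518 + 623.84)/52.401 = 13.365 mm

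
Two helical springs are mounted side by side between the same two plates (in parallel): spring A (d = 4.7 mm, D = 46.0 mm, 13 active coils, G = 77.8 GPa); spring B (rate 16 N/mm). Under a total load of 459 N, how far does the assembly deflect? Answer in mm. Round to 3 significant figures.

k_A = Gd⁴/(8D³N_a) = (77.8×10³)(4.7⁴)/(8·46.0³·13) = 3.7503 N/mm
Parallel: k_eq = 3.7503 + 16 = 19.75 N/mm
δ = F/k_eq = 459/19.75 = 23.24 mm

23.2 mm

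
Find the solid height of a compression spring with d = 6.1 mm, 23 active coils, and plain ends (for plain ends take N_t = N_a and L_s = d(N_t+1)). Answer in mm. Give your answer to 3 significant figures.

plain ends: N_t = N_a = 23
L_s = d·(N_t+1) = 6.1 × 24 = 146.4 mm

146 mm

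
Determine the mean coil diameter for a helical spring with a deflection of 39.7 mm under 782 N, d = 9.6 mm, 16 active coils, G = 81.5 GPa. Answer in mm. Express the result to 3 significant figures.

65.0 mm

Required rate k = F/δ = 782/39.7 = 19.698 N/mm
D = (Gd⁴/(8N_a·k))^(1/3) = (81.5×10³·9.6⁴/(8·16·19.698))^(1/3)
  = (274547)^(1/3) = 64.9938 mm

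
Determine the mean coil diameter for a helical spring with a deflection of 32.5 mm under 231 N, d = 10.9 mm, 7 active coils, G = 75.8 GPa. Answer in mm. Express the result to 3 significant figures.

139 mm

Required rate k = F/δ = 231/32.5 = 7.1077 N/mm
D = (Gd⁴/(8N_a·k))^(1/3) = (75.8×10³·10.9⁴/(8·7·7.1077))^(1/3)
  = (2.68818e+06)^(1/3) = 139.0442 mm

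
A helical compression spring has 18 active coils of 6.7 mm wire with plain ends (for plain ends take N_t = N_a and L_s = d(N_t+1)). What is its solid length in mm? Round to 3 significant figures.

127 mm

plain ends: N_t = N_a = 18
L_s = d·(N_t+1) = 6.7 × 19 = 127.3 mm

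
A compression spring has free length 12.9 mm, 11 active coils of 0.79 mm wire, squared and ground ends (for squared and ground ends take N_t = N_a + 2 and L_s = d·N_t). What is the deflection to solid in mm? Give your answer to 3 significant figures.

2.63 mm

N_t = 13; L_s = 0.79·13 = 10.27 mm
δ_solid = L₀ − L_s = 12.9 − 10.27 = 2.63 mm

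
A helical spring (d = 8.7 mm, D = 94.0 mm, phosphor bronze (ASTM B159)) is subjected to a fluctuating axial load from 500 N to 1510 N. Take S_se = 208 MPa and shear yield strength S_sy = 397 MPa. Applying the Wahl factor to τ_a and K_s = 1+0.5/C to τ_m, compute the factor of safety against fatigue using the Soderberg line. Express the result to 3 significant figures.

C = D/d = 94.0/8.7 = 10.8046; K_W = (4C−1)/(4C−4)+0.615/C = 1.1334; K_s = 1+0.5/C = 1.0463
F_a = (F_max−F_min)/2 = 505 N; F_m = (F_max+F_min)/2 = 1005 N
τ_a = K_W·8F_aD/(πd³) = 1.1334 × 183.57 = 208.06 MPa
τ_m = K_s·8F_mD/(πd³) = 1.0463 × 365.32 = 382.23 MPa
Soderberg: 1/n_f = τ_a/S_se + τ_m/S_sy = 208.06/208 + 382.23/397 = 1.00029 + 0.96279 = 1.9631
n_f = 1/1.9631 = 0.5094

0.509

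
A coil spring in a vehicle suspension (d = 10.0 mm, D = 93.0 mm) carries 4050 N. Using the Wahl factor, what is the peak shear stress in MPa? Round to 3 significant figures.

Spring index C = D/d = 93.0/10.0 = 9.3000
K_W = (4C−1)/(4C−4) + 0.615/C = 36.200/33.200 + 0.0661 = 1.1565
τ₀ = 8FD/(πd³) = 8·4050·93.0/(π·10.0³) = 3.0132e+06/3141.6 = 959.13 MPa
τ_max = K·τ₀ = 1.1565 × 959.13 = 1109.2 MPa

1110 MPa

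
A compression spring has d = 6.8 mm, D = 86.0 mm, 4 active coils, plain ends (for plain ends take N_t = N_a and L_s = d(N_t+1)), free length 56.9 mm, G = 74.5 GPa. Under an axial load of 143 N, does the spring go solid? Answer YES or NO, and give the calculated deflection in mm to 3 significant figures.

k = Gd⁴/(8D³N_a) = (74.5×10³)(6.8⁴)/(8·86.0³·4) = 7.8261 N/mm
N_t = 4; L_s = 6.8·5 = 34 mm; δ_solid = L₀ − L_s = 56.9 − 34 = 22.9 mm
δ = F/k = 143/7.8261 = 18.272 mm
δ < δ_solid → spring does not go solid

NO, δ = 18.3 mm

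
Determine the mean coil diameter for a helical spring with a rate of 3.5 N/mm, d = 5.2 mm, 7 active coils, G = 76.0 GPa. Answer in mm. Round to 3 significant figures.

65.7 mm

D = (Gd⁴/(8N_a·k))^(1/3) = (76.0×10³·5.2⁴/(8·7·3.5))^(1/3)
  = (283512)^(1/3) = 65.6937 mm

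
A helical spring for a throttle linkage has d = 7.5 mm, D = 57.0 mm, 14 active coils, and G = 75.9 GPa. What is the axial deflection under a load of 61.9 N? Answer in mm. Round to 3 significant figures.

5.35 mm

k = Gd⁴/(8D³N_a) = (75.9×10³)(7.5⁴)/(8·57.0³·14) = 11.578 N/mm
δ = F/k = 61.9 / 11.578 = 5.3462 mm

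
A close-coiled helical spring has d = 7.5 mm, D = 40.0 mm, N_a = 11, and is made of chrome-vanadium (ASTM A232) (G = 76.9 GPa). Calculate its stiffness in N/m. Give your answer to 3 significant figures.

43200 N/m

k = Gd⁴/(8D³N_a) = (76.9×10³ × 7.5⁴) / (8 × 40.0³ × 11)
  = 2.43316e+08 / 5.632e+06 = 43.202 N/mm = 43202 N/m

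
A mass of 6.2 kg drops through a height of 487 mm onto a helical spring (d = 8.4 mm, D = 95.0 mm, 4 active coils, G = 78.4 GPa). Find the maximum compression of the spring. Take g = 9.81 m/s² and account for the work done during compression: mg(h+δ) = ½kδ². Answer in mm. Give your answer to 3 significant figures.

k = Gd⁴/(8D³N_a) = (78.4×10³)(8.4⁴)/(8·95.0³·4) = 14.227 N/mm
W = mg = 6.2 × 9.81 = 60.822 N
½kδ² − Wδ − Wh = 0 → δ = (W + √(W² + 2kWh))/k
δ = (60.822 + √(3699.3 + 842815))/14.227 = (60.822 + 920.06)/14.227 = 68.945 mm

68.9 mm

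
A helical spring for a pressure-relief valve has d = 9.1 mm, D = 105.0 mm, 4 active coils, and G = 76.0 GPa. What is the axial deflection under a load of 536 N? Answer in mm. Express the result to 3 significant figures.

k = Gd⁴/(8D³N_a) = (76.0×10³)(9.1⁴)/(8·105.0³·4) = 14.069 N/mm
δ = F/k = 536 / 14.069 = 38.098 mm

38.1 mm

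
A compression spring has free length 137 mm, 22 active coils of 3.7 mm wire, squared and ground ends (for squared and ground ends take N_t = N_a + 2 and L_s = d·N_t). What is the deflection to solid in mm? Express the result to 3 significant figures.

48.2 mm

N_t = 24; L_s = 3.7·24 = 88.8 mm
δ_solid = L₀ − L_s = 137 − 88.8 = 48.2 mm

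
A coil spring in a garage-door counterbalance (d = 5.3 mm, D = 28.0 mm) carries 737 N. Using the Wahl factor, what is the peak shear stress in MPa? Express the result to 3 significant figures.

456 MPa

Spring index C = D/d = 28.0/5.3 = 5.2830
K_W = (4C−1)/(4C−4) + 0.615/C = 20.132/17.132 + 0.1164 = 1.2915
τ₀ = 8FD/(πd³) = 8·737·28.0/(π·5.3³) = 165088/467.71 = 352.97 MPa
τ_max = K·τ₀ = 1.2915 × 352.97 = 455.87 MPa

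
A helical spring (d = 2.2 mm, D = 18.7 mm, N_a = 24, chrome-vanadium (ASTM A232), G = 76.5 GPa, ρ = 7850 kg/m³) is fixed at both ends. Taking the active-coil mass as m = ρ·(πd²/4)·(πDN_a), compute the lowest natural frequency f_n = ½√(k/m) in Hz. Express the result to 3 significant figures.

92.1 Hz

k = Gd⁴/(8D³N_a) = (76.5×10³)(2.2⁴)/(8·18.7³·24) = 1.4273 N/mm = 1427.3 N/m
Wire length L = πDN_a = π·18.7·24 = 1409.9 mm
m = ρ·(πd²/4)·L = 7850 × 3.8013×10⁻⁶ m² × 1.4099 m = 0.042073 kg
f_n = ½√(k/m) = 0.5·√(1427.3/0.042073) = 0.5·√(33925) = 92.094 Hz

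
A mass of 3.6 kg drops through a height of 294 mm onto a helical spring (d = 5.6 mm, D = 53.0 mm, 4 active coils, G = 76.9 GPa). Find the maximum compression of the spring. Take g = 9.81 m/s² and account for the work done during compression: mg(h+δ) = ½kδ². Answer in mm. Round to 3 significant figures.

38.5 mm

k = Gd⁴/(8D³N_a) = (76.9×10³)(5.6⁴)/(8·53.0³·4) = 15.875 N/mm
W = mg = 3.6 × 9.81 = 35.316 N
½kδ² − Wδ − Wh = 0 → δ = (W + √(W² + 2kWh))/k
δ = (35.316 + √(1247.2 + 329647))/15.875 = (35.316 + 575.23)/15.875 = 38.461 mm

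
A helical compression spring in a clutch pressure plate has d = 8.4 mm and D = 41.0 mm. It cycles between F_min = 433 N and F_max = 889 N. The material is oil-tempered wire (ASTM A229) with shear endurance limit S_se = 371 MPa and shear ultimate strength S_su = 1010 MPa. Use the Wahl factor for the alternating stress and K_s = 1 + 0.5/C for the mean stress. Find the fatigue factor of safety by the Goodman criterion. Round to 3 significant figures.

C = D/d = 41.0/8.4 = 4.8810; K_W = (4C−1)/(4C−4)+0.615/C = 1.3193; K_s = 1+0.5/C = 1.1024
F_a = (F_max−F_min)/2 = 228 N; F_m = (F_max+F_min)/2 = 661 N
τ_a = K_W·8F_aD/(πd³) = 1.3193 × 40.163 = 52.984 MPa
τ_m = K_s·8F_mD/(πd³) = 1.1024 × 116.44 = 128.36 MPa
Goodman: 1/n_f = τ_a/S_se + τ_m/S_su = 52.984/371 + 128.36/1010 = 0.14282 + 0.12709 = 0.26991
n_f = 1/0.26991 = 3.705

3.70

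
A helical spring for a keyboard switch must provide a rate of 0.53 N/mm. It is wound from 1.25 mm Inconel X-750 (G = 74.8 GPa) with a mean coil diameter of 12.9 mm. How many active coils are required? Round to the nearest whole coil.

N_a = Gd⁴/(8D³k) = (74.8×10³ × 1.25⁴)/(8 × 12.9³ × 0.53)
    = 182617 / 9101.96 = 20.06 → 20 coils

20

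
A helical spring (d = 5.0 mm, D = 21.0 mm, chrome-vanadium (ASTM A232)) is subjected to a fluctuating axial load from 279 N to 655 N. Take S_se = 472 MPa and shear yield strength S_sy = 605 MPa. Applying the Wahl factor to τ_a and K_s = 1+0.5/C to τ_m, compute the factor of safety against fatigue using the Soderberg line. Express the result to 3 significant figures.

C = D/d = 21.0/5.0 = 4.2000; K_W = (4C−1)/(4C−4)+0.615/C = 1.3808; K_s = 1+0.5/C = 1.1190
F_a = (F_max−F_min)/2 = 188 N; F_m = (F_max+F_min)/2 = 467 N
τ_a = K_W·8F_aD/(πd³) = 1.3808 × 80.428 = 111.06 MPa
τ_m = K_s·8F_mD/(πd³) = 1.1190 × 199.79 = 223.57 MPa
Soderberg: 1/n_f = τ_a/S_se + τ_m/S_sy = 111.06/472 + 223.57/605 = 0.23529 + 0.36954 = 0.60482
n_f = 1/0.60482 = 1.653

1.65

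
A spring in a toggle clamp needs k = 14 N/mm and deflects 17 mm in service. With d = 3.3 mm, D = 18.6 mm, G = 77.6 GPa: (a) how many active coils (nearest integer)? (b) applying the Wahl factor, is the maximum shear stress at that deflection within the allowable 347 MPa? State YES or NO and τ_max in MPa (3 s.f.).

(a) 13 coils; (b) NO, τ_max = 392 MPa

N_a = Gd⁴/(8D³k) = (77.6×10³)(3.3⁴)/(8·18.6³·14) = 12.77 → N_a = 13
Actual rate k = Gd⁴/(8D³·13) = 13.751 N/mm
Working load F = kδ = 13.751·17 = 233.77 N
C = 18.6/3.3 = 5.6364; K_W = (4C−1)/(4C−4)+0.615/C = 1.2709
τ_max = K_W·8FD/(πd³) = 1.2709·308.11 = 391.57 MPa
τ_max > 347 MPa → exceeds allowable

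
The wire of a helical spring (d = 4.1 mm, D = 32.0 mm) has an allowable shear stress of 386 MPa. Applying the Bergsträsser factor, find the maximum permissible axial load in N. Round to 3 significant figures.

C = D/d = 32.0/4.1 = 7.8049
K_B = (4C+2)/(4C−3) = 33.220/28.220 = 1.1772
τ_max = K·8FD/(πd³) → F_max = τ_allow·πd³/(8DK)
F_max = 386·π·4.1³/(8·32.0·1.1772) = 83577/301.36 = 277.34 N

277 N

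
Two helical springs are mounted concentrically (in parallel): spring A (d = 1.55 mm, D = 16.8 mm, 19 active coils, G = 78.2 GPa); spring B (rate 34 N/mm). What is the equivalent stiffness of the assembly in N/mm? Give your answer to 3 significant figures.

k_A = Gd⁴/(8D³N_a) = (78.2×10³)(1.55⁴)/(8·16.8³·19) = 0.62627 N/mm
Parallel: k_eq = 0.62627 + 34 = 34.626 N/mm

34.6 N/mm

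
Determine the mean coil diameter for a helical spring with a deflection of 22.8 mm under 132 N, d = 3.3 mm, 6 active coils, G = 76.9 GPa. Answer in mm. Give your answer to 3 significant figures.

32.0 mm

Required rate k = F/δ = 132/22.8 = 5.7895 N/mm
D = (Gd⁴/(8N_a·k))^(1/3) = (76.9×10³·3.3⁴/(8·6·5.7895))^(1/3)
  = (32817.2)^(1/3) = 32.0160 mm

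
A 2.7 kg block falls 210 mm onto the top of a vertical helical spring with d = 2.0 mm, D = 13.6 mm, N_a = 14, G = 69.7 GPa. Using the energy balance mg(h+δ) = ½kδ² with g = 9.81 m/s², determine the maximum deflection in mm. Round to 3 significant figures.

60.1 mm

k = Gd⁴/(8D³N_a) = (69.7×10³)(2.0⁴)/(8·13.6³·14) = 3.9584 N/mm
W = mg = 2.7 × 9.81 = 26.487 N
½kδ² − Wδ − Wh = 0 → δ = (W + √(W² + 2kWh))/k
δ = (26.487 + √(701.56 + 44035.2))/3.9584 = (26.487 + 211.51)/3.9584 = 60.125 mm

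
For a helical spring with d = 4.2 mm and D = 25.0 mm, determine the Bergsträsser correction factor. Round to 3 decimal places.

C = D/d = 25.0/4.2 = 5.9524
K_B = (4C+2)/(4C−3) = 25.810/20.810 = 1.2403

1.240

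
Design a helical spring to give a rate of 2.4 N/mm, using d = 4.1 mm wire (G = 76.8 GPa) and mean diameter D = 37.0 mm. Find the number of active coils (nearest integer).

22

N_a = Gd⁴/(8D³k) = (76.8×10³ × 4.1⁴)/(8 × 37.0³ × 2.4)
    = 2.17018e+07 / 972538 = 22.31 → 22 coils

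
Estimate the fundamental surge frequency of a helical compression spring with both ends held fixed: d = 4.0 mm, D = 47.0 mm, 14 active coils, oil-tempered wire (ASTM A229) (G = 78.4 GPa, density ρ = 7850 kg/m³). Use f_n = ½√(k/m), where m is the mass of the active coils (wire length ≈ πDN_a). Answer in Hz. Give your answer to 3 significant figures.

k = Gd⁴/(8D³N_a) = (78.4×10³)(4.0⁴)/(8·47.0³·14) = 1.726 N/mm = 1726 N/m
Wire length L = πDN_a = π·47.0·14 = 2067.2 mm
m = ρ·(πd²/4)·L = 7850 × 12.566×10⁻⁶ m² × 2.0672 m = 0.20392 kg
f_n = ½√(k/m) = 0.5·√(1726/0.20392) = 0.5·√(8464.3) = 46.001 Hz

46.0 Hz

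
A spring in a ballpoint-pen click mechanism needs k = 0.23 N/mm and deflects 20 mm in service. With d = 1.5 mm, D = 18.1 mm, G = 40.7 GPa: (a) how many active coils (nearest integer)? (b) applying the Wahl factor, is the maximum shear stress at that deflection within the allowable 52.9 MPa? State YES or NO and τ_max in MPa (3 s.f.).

(a) 19 coils; (b) NO, τ_max = 69.9 MPa

N_a = Gd⁴/(8D³k) = (40.7×10³)(1.5⁴)/(8·18.1³·0.23) = 18.88 → N_a = 19
Actual rate k = Gd⁴/(8D³·19) = 0.2286 N/mm
Working load F = kδ = 0.2286·20 = 4.572 N
C = 18.1/1.5 = 12.0667; K_W = (4C−1)/(4C−4)+0.615/C = 1.1187
τ_max = K_W·8FD/(πd³) = 1.1187·62.439 = 69.853 MPa
τ_max > 52.9 MPa → exceeds allowable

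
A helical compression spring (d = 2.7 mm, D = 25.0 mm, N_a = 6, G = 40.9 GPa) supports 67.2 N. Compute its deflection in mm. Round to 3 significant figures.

23.2 mm

k = Gd⁴/(8D³N_a) = (40.9×10³)(2.7⁴)/(8·25.0³·6) = 2.8981 N/mm
δ = F/k = 67.2 / 2.8981 = 23.187 mm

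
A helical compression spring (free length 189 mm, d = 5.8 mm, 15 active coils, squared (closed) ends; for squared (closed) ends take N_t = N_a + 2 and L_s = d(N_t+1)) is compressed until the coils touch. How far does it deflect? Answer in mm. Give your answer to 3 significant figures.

84.6 mm

N_t = 17; L_s = 5.8·18 = 104.4 mm
δ_solid = L₀ − L_s = 189 − 104.4 = 84.6 mm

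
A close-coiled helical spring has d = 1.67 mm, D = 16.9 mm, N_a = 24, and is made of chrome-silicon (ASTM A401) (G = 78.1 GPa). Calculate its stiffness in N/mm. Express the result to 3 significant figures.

0.655 N/mm

k = Gd⁴/(8D³N_a) = (78.1×10³ × 1.67⁴) / (8 × 16.9³ × 24)
  = 607459 / 926747 = 0.65547 N/mm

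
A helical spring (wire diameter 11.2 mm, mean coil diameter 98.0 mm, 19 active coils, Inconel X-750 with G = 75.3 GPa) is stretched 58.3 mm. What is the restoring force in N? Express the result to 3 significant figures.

k = Gd⁴/(8D³N_a) = (75.3×10³)(11.2⁴)/(8·98.0³·19) = 8.2822 N/mm
F = k·δ = 8.2822 × 58.3 = 482.85 N

483 N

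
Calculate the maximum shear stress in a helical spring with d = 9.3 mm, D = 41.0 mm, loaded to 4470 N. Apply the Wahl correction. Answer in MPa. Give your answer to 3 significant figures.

789 MPa

Spring index C = D/d = 41.0/9.3 = 4.4086
K_W = (4C−1)/(4C−4) + 0.615/C = 16.634/13.634 + 0.1395 = 1.3595
τ₀ = 8FD/(πd³) = 8·4470·41.0/(π·9.3³) = 1.46616e+06/2527 = 580.21 MPa
τ_max = K·τ₀ = 1.3595 × 580.21 = 788.81 MPa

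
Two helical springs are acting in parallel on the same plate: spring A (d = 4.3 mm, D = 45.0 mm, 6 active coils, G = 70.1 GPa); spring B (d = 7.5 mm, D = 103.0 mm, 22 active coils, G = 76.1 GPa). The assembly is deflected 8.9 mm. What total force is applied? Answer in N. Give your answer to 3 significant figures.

k_A = Gd⁴/(8D³N_a) = (70.1×10³)(4.3⁴)/(8·45.0³·6) = 5.4791 N/mm
k_B = Gd⁴/(8D³N_a) = (76.1×10³)(7.5⁴)/(8·103.0³·22) = 1.252 N/mm
Parallel: k_eq = 5.4791 + 1.252 = 6.7312 N/mm
F = k_eq·δ = 6.7312·8.9 = 59.907 N

59.9 N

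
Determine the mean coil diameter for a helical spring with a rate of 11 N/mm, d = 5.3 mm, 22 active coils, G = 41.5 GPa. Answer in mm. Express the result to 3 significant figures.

D = (Gd⁴/(8N_a·k))^(1/3) = (41.5×10³·5.3⁴/(8·22·11))^(1/3)
  = (16914)^(1/3) = 25.6694 mm

25.7 mm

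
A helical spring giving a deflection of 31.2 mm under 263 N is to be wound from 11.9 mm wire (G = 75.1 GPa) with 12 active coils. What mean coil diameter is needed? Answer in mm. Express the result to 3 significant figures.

123 mm

Required rate k = F/δ = 263/31.2 = 8.4295 N/mm
D = (Gd⁴/(8N_a·k))^(1/3) = (75.1×10³·11.9⁴/(8·12·8.4295))^(1/3)
  = (1.86104e+06)^(1/3) = 123.0038 mm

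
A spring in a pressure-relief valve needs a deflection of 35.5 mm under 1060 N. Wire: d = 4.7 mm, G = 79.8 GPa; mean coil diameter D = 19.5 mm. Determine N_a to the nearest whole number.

22

Required rate k = F/δ = 1060/35.5 = 29.859 N/mm
N_a = Gd⁴/(8D³k) = (79.8×10³ × 4.7⁴)/(8 × 19.5³ × 29.859)
    = 3.89399e+07 / 1.77122e+06 = 21.98 → 22 coils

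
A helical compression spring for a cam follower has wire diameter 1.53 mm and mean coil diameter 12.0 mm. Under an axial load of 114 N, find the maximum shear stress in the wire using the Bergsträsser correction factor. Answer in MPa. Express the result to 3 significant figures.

1140 MPa

Spring index C = D/d = 12.0/1.53 = 7.8431
K_B = (4C+2)/(4C−3) = 33.373/28.373 = 1.1762
τ₀ = 8FD/(πd³) = 8·114·12.0/(π·1.53³) = 10944/11.252 = 972.64 MPa
τ_max = K·τ₀ = 1.1762 × 972.64 = 1144 MPa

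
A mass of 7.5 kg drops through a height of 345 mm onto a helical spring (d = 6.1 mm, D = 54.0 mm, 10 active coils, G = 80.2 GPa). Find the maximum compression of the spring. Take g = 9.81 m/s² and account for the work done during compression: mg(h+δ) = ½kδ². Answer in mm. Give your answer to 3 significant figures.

84.7 mm

k = Gd⁴/(8D³N_a) = (80.2×10³)(6.1⁴)/(8·54.0³·10) = 8.815 N/mm
W = mg = 7.5 × 9.81 = 73.575 N
½kδ² − Wδ − Wh = 0 → δ = (W + √(W² + 2kWh))/k
δ = (73.575 + √(5413.3 + 447509))/8.815 = (73.575 + 673)/8.815 = 84.693 mm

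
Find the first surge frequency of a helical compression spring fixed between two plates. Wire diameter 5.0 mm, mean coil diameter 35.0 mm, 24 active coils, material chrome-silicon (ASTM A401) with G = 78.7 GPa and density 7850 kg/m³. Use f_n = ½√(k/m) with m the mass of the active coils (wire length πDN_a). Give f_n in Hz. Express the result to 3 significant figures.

k = Gd⁴/(8D³N_a) = (78.7×10³)(5.0⁴)/(8·35.0³·24) = 5.9752 N/mm = 5975.2 N/m
Wire length L = πDN_a = π·35.0·24 = 2638.9 mm
m = ρ·(πd²/4)·L = 7850 × 19.635×10⁻⁶ m² × 2.6389 m = 0.40675 kg
f_n = ½√(k/m) = 0.5·√(5975.2/0.40675) = 0.5·√(14690) = 60.601 Hz

60.6 Hz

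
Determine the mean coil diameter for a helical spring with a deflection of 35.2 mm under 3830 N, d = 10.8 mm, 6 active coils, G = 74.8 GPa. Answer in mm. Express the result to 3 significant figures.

58.0 mm

Required rate k = F/δ = 3830/35.2 = 108.81 N/mm
D = (Gd⁴/(8N_a·k))^(1/3) = (74.8×10³·10.8⁴/(8·6·108.81))^(1/3)
  = (194849)^(1/3) = 57.9740 mm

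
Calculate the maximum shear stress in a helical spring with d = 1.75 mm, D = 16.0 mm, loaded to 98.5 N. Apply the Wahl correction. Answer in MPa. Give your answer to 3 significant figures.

868 MPa

Spring index C = D/d = 16.0/1.75 = 9.1429
K_W = (4C−1)/(4C−4) + 0.615/C = 35.571/32.571 + 0.0673 = 1.1594
τ₀ = 8FD/(πd³) = 8·98.5·16.0/(π·1.75³) = 12608/16.837 = 748.83 MPa
τ_max = K·τ₀ = 1.1594 × 748.83 = 868.17 MPa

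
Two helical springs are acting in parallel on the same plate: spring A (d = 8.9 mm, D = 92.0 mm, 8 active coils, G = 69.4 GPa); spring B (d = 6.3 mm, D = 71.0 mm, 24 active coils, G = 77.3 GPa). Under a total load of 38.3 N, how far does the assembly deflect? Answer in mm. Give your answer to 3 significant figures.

k_A = Gd⁴/(8D³N_a) = (69.4×10³)(8.9⁴)/(8·92.0³·8) = 8.7373 N/mm
k_B = Gd⁴/(8D³N_a) = (77.3×10³)(6.3⁴)/(8·71.0³·24) = 1.772 N/mm
Parallel: k_eq = 8.7373 + 1.772 = 10.509 N/mm
δ = F/k_eq = 38.3/10.509 = 3.6444 mm

3.64 mm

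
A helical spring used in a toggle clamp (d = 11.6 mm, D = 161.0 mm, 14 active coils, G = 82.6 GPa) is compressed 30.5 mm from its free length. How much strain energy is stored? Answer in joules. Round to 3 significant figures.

1.49 J

k = Gd⁴/(8D³N_a) = (82.6×10³)(11.6⁴)/(8·161.0³·14) = 3.1998 N/mm
U = ½kδ² = 0.5 × 3.1998 × 30.5² = 1488.3 N·mm = 1.4883 J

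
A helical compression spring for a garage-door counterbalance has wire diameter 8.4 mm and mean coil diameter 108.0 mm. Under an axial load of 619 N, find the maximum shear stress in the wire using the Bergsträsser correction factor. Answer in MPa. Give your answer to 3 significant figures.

317 MPa

Spring index C = D/d = 108.0/8.4 = 12.8571
K_B = (4C+2)/(4C−3) = 53.429/48.429 = 1.1032
τ₀ = 8FD/(πd³) = 8·619·108.0/(π·8.4³) = 534816/1862 = 287.22 MPa
τ_max = K·τ₀ = 1.1032 × 287.22 = 316.88 MPa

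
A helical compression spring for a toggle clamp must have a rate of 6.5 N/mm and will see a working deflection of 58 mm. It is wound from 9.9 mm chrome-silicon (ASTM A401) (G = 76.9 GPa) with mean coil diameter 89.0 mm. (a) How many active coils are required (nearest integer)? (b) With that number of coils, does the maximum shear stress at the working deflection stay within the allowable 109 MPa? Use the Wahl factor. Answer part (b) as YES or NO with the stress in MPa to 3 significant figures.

(a) 20 coils; (b) YES, τ_max = 103 MPa

N_a = Gd⁴/(8D³k) = (76.9×10³)(9.9⁴)/(8·89.0³·6.5) = 20.15 → N_a = 20
Actual rate k = Gd⁴/(8D³·20) = 6.549 N/mm
Working load F = kδ = 6.549·58 = 379.84 N
C = 89.0/9.9 = 8.9899; K_W = (4C−1)/(4C−4)+0.615/C = 1.1623
τ_max = K_W·8FD/(πd³) = 1.1623·88.722 = 103.12 MPa
τ_max ≤ 109 MPa → acceptable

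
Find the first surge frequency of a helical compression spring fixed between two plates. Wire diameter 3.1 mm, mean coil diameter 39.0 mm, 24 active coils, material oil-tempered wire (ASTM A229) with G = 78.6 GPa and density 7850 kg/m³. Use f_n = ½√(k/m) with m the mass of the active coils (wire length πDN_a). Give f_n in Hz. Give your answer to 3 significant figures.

k = Gd⁴/(8D³N_a) = (78.6×10³)(3.1⁴)/(8·39.0³·24) = 0.63734 N/mm = 637.34 N/m
Wire length L = πDN_a = π·39.0·24 = 2940.5 mm
m = ρ·(πd²/4)·L = 7850 × 7.5477×10⁻⁶ m² × 2.9405 m = 0.17422 kg
f_n = ½√(k/m) = 0.5·√(637.34/0.17422) = 0.5·√(3658.2) = 30.241 Hz

30.2 Hz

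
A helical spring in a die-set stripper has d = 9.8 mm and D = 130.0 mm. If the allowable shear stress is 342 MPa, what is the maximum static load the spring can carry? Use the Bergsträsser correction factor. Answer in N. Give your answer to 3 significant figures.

884 N

C = D/d = 130.0/9.8 = 13.2653
K_B = (4C+2)/(4C−3) = 55.061/50.061 = 1.0999
τ_max = K·8FD/(πd³) → F_max = τ_allow·πd³/(8DK)
F_max = 342·π·9.8³/(8·130.0·1.0999) = 1.0112e+06/1143.9 = 884.05 N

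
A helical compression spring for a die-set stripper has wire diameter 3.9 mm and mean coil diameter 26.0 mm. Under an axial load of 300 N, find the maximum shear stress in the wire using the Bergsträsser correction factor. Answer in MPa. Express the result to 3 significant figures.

Spring index C = D/d = 26.0/3.9 = 6.6667
K_B = (4C+2)/(4C−3) = 28.667/23.667 = 1.2113
τ₀ = 8FD/(πd³) = 8·300·26.0/(π·3.9³) = 62400/186.36 = 334.84 MPa
τ_max = K·τ₀ = 1.2113 × 334.84 = 405.58 MPa

406 MPa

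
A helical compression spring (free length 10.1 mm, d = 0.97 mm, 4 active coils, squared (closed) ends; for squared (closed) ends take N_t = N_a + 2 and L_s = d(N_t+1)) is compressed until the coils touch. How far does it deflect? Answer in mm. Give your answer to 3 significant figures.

N_t = 6; L_s = 0.97·7 = 6.79 mm
δ_solid = L₀ − L_s = 10.1 − 6.79 = 3.31 mm

3.31 mm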